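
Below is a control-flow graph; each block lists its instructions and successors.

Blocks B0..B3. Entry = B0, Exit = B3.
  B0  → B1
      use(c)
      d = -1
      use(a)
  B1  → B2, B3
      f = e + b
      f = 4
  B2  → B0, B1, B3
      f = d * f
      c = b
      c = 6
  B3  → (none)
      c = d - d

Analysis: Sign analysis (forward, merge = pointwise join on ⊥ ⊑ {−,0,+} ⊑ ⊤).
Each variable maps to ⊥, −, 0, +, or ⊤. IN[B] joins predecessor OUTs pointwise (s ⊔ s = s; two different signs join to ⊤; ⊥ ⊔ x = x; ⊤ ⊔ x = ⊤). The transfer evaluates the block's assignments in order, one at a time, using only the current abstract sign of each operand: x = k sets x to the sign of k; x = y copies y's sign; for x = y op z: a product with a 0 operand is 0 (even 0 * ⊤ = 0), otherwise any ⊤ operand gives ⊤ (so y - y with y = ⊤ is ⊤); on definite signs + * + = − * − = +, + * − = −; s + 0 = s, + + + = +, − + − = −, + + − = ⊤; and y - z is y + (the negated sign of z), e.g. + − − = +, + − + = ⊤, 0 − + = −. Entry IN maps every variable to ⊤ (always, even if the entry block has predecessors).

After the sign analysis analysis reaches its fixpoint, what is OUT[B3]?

Converged values:
  B0:   IN=(all ⊤)   OUT={d:-; rest ⊤}
  B1:   IN={d:-; rest ⊤}   OUT={d:-, f:+; rest ⊤}
  B2:   IN={d:-, f:+; rest ⊤}   OUT={c:+, d:-, f:-; rest ⊤}
  B3:   IN={d:-; rest ⊤}   OUT={d:-; rest ⊤}

Merge at B3: IN[B3] = OUT[B1] ⊔ OUT[B2] = {a: ⊤, b: ⊤, c: ⊤, d: -, e: ⊤, f: ⊤}
Applying B3's transfer function to that IN value gives OUT[B3] (row B3 above).

Answer: {a: ⊤, b: ⊤, c: ⊤, d: -, e: ⊤, f: ⊤}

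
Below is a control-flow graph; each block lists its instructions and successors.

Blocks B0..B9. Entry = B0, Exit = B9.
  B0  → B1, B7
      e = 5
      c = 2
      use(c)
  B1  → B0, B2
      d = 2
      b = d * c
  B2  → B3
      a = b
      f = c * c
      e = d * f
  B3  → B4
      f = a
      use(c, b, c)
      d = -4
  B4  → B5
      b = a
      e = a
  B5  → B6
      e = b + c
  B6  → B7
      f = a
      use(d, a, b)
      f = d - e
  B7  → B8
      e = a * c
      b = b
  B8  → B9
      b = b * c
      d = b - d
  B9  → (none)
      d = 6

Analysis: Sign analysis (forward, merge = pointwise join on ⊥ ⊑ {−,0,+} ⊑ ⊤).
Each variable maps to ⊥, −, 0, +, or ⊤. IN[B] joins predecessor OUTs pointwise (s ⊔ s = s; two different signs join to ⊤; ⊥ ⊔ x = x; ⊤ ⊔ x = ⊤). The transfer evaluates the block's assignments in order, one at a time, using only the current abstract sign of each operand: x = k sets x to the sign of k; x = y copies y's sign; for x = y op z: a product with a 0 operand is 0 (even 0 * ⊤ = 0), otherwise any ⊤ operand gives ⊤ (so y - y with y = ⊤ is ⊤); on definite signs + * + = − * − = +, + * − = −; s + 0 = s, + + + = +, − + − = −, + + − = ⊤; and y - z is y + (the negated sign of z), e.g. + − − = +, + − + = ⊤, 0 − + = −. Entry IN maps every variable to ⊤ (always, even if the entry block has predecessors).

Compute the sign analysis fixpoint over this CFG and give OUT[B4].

Answer: {a: +, b: +, c: +, d: -, e: +, f: +}

Trace:
Fixpoint table:
  B0: | IN=(all ⊤) | OUT={c:+, e:+; rest ⊤}
  B1: | IN={c:+, e:+; rest ⊤} | OUT={b:+, c:+, d:+, e:+; rest ⊤}
  B2: | IN={b:+, c:+, d:+, e:+; rest ⊤} | OUT={a:+, b:+, c:+, d:+, e:+, f:+; rest ⊤}
  B3: | IN={a:+, b:+, c:+, d:+, e:+, f:+; rest ⊤} | OUT={a:+, b:+, c:+, d:-, e:+, f:+; rest ⊤}
  B4: | IN={a:+, b:+, c:+, d:-, e:+, f:+; rest ⊤} | OUT={a:+, b:+, c:+, d:-, e:+, f:+; rest ⊤}
  B5: | IN={a:+, b:+, c:+, d:-, e:+, f:+; rest ⊤} | OUT={a:+, b:+, c:+, d:-, e:+, f:+; rest ⊤}
  B6: | IN={a:+, b:+, c:+, d:-, e:+, f:+; rest ⊤} | OUT={a:+, b:+, c:+, d:-, e:+, f:-; rest ⊤}
  B7: | IN={c:+, e:+; rest ⊤} | OUT={c:+; rest ⊤}
  B8: | IN={c:+; rest ⊤} | OUT={c:+; rest ⊤}
  B9: | IN={c:+; rest ⊤} | OUT={c:+, d:+; rest ⊤}

Merge at B4: IN[B4] = OUT[B3] = {a: +, b: +, c: +, d: -, e: +, f: +}
Applying B4's transfer function to that IN value gives OUT[B4] (row B4 above).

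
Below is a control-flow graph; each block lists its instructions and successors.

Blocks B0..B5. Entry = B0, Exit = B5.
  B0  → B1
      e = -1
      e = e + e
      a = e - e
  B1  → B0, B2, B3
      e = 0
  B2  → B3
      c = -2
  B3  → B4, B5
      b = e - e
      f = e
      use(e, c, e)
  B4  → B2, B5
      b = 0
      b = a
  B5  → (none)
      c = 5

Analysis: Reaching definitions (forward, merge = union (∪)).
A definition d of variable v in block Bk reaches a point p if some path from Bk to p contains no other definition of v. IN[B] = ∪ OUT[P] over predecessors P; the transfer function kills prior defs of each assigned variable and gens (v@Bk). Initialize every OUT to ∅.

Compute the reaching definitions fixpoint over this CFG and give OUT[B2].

Answer: {a@B0, b@B4, c@B2, e@B1, f@B3}

Derivation:
Converged values:
  B0:   IN={a@B0, e@B1}   OUT={a@B0, e@B0}
  B1:   IN={a@B0, e@B0}   OUT={a@B0, e@B1}
  B2:   IN={a@B0, b@B4, c@B2, e@B1, f@B3}   OUT={a@B0, b@B4, c@B2, e@B1, f@B3}
  B3:   IN={a@B0, b@B4, c@B2, e@B1, f@B3}   OUT={a@B0, b@B3, c@B2, e@B1, f@B3}
  B4:   IN={a@B0, b@B3, c@B2, e@B1, f@B3}   OUT={a@B0, b@B4, c@B2, e@B1, f@B3}
  B5:   IN={a@B0, b@B3, b@B4, c@B2, e@B1, f@B3}   OUT={a@B0, b@B3, b@B4, c@B5, e@B1, f@B3}

Merge at B2: IN[B2] = OUT[B1] ⊔ OUT[B4] = {a@B0, b@B4, c@B2, e@B1, f@B3}
Applying B2's transfer function to that IN value gives OUT[B2] (row B2 above).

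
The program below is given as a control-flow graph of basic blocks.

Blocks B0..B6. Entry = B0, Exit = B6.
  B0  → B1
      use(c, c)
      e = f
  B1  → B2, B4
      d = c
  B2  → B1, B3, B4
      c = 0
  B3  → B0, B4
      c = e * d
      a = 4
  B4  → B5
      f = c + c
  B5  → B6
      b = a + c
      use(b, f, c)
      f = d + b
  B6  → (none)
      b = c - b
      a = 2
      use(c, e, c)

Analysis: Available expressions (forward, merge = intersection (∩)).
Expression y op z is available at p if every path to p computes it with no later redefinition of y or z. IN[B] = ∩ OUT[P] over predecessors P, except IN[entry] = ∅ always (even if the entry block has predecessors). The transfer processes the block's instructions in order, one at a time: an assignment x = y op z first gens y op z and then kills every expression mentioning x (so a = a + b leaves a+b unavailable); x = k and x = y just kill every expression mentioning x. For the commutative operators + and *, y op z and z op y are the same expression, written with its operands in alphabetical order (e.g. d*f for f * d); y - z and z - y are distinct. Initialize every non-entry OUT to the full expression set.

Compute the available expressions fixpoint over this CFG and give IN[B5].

Per-block solution:
  B0:  IN={}  OUT={}
  B1:  IN={}  OUT={}
  B2:  IN={}  OUT={}
  B3:  IN={}  OUT={d*e}
  B4:  IN={}  OUT={c+c}
  B5:  IN={c+c}  OUT={a+c, b+d, c+c}
  B6:  IN={a+c, b+d, c+c}  OUT={c+c}

Merge at B5: IN[B5] = OUT[B4] = {c+c}

Answer: {c+c}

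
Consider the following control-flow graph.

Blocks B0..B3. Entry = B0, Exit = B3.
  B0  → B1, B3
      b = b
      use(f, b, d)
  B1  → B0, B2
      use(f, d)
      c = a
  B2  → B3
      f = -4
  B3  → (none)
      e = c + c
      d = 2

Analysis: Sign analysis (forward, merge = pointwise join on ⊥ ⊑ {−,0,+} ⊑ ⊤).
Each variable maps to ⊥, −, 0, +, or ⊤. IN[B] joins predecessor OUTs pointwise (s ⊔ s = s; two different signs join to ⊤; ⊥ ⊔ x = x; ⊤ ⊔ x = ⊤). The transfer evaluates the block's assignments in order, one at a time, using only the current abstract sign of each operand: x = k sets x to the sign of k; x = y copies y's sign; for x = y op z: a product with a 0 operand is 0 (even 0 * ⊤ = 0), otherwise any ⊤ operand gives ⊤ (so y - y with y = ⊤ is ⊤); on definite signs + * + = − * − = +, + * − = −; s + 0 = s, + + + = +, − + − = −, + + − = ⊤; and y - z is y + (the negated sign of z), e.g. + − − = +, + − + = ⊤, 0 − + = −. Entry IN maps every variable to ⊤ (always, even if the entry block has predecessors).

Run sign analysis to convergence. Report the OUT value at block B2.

Converged values:
  B0:  IN=(all ⊤)  OUT=(all ⊤)
  B1:  IN=(all ⊤)  OUT=(all ⊤)
  B2:  IN=(all ⊤)  OUT={f:-; rest ⊤}
  B3:  IN=(all ⊤)  OUT={d:+; rest ⊤}

Merge at B2: IN[B2] = OUT[B1] = {a: ⊤, b: ⊤, c: ⊤, d: ⊤, e: ⊤, f: ⊤}
Applying B2's transfer function to that IN value gives OUT[B2] (row B2 above).

Answer: {a: ⊤, b: ⊤, c: ⊤, d: ⊤, e: ⊤, f: -}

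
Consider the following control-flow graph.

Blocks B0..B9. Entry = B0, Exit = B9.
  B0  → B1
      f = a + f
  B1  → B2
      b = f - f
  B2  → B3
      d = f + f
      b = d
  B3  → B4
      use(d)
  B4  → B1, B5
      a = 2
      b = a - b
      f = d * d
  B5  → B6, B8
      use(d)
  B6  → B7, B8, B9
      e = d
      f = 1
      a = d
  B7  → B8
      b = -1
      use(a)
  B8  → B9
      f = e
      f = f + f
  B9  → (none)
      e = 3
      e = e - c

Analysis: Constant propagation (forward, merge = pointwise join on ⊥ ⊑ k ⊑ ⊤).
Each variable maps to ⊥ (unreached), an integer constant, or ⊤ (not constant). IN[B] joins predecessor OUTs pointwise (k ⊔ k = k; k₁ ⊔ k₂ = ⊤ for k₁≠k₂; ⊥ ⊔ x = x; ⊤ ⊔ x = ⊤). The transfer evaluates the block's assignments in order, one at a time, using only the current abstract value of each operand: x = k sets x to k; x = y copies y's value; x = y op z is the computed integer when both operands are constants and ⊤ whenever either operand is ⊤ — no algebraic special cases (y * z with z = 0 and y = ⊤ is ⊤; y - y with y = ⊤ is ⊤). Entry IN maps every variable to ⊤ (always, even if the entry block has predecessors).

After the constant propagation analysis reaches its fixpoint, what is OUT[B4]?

Fixpoint table:
  B0:   IN=(all ⊤)   OUT=(all ⊤)
  B1:   IN=(all ⊤)   OUT=(all ⊤)
  B2:   IN=(all ⊤)   OUT=(all ⊤)
  B3:   IN=(all ⊤)   OUT=(all ⊤)
  B4:   IN=(all ⊤)   OUT={a:2; rest ⊤}
  B5:   IN={a:2; rest ⊤}   OUT={a:2; rest ⊤}
  B6:   IN={a:2; rest ⊤}   OUT={f:1; rest ⊤}
  B7:   IN={f:1; rest ⊤}   OUT={b:-1, f:1; rest ⊤}
  B8:   IN=(all ⊤)   OUT=(all ⊤)
  B9:   IN=(all ⊤)   OUT=(all ⊤)

Merge at B4: IN[B4] = OUT[B3] = {a: ⊤, b: ⊤, c: ⊤, d: ⊤, e: ⊤, f: ⊤}
Applying B4's transfer function to that IN value gives OUT[B4] (row B4 above).

Answer: {a: 2, b: ⊤, c: ⊤, d: ⊤, e: ⊤, f: ⊤}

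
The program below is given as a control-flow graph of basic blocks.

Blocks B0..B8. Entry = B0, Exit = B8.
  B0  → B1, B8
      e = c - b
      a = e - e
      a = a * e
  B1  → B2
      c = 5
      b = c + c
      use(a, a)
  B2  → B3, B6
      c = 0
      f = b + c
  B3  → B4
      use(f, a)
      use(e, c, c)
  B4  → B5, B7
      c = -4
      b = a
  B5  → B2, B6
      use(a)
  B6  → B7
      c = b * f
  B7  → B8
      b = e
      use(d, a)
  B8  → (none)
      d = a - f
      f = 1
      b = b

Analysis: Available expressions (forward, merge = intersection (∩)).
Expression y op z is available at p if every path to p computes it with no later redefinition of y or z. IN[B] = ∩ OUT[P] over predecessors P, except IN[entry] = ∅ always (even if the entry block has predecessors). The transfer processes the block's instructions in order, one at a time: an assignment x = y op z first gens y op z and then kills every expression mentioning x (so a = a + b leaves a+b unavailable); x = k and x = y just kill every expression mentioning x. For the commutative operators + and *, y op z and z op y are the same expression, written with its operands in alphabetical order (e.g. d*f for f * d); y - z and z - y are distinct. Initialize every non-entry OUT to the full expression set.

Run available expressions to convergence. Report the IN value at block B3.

Per-block solution:
  B0: | IN={} | OUT={c-b, e-e}
  B1: | IN={c-b, e-e} | OUT={c+c, e-e}
  B2: | IN={e-e} | OUT={b+c, e-e}
  B3: | IN={b+c, e-e} | OUT={b+c, e-e}
  B4: | IN={b+c, e-e} | OUT={e-e}
  B5: | IN={e-e} | OUT={e-e}
  B6: | IN={e-e} | OUT={b*f, e-e}
  B7: | IN={e-e} | OUT={e-e}
  B8: | IN={e-e} | OUT={e-e}

Merge at B3: IN[B3] = OUT[B2] = {b+c, e-e}

Answer: {b+c, e-e}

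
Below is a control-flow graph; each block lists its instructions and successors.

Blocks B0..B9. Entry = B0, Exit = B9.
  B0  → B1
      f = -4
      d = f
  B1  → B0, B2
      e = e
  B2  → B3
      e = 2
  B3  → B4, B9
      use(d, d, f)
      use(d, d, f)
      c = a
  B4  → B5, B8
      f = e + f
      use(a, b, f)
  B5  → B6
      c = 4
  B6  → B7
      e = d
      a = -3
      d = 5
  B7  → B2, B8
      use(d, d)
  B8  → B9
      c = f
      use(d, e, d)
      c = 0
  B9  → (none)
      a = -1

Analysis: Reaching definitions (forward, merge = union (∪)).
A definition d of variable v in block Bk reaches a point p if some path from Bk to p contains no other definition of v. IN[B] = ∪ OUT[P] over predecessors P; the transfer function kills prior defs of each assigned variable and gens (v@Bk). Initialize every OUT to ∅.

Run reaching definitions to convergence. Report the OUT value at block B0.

Answer: {d@B0, e@B1, f@B0}

Working:
Fixpoint table:
  B0:   IN={d@B0, e@B1, f@B0}   OUT={d@B0, e@B1, f@B0}
  B1:   IN={d@B0, e@B1, f@B0}   OUT={d@B0, e@B1, f@B0}
  B2:   IN={a@B6, c@B5, d@B0, d@B6, e@B1, e@B6, f@B0, f@B4}   OUT={a@B6, c@B5, d@B0, d@B6, e@B2, f@B0, f@B4}
  B3:   IN={a@B6, c@B5, d@B0, d@B6, e@B2, f@B0, f@B4}   OUT={a@B6, c@B3, d@B0, d@B6, e@B2, f@B0, f@B4}
  B4:   IN={a@B6, c@B3, d@B0, d@B6, e@B2, f@B0, f@B4}   OUT={a@B6, c@B3, d@B0, d@B6, e@B2, f@B4}
  B5:   IN={a@B6, c@B3, d@B0, d@B6, e@B2, f@B4}   OUT={a@B6, c@B5, d@B0, d@B6, e@B2, f@B4}
  B6:   IN={a@B6, c@B5, d@B0, d@B6, e@B2, f@B4}   OUT={a@B6, c@B5, d@B6, e@B6, f@B4}
  B7:   IN={a@B6, c@B5, d@B6, e@B6, f@B4}   OUT={a@B6, c@B5, d@B6, e@B6, f@B4}
  B8:   IN={a@B6, c@B3, c@B5, d@B0, d@B6, e@B2, e@B6, f@B4}   OUT={a@B6, c@B8, d@B0, d@B6, e@B2, e@B6, f@B4}
  B9:   IN={a@B6, c@B3, c@B8, d@B0, d@B6, e@B2, e@B6, f@B0, f@B4}   OUT={a@B9, c@B3, c@B8, d@B0, d@B6, e@B2, e@B6, f@B0, f@B4}

Merge at B0 (entry node, so the boundary value {} is joined with the incoming edge(s)): IN[B0] = {} ⊔ OUT[B1] = {d@B0, e@B1, f@B0}
Applying B0's transfer function to that IN value gives OUT[B0] (row B0 above).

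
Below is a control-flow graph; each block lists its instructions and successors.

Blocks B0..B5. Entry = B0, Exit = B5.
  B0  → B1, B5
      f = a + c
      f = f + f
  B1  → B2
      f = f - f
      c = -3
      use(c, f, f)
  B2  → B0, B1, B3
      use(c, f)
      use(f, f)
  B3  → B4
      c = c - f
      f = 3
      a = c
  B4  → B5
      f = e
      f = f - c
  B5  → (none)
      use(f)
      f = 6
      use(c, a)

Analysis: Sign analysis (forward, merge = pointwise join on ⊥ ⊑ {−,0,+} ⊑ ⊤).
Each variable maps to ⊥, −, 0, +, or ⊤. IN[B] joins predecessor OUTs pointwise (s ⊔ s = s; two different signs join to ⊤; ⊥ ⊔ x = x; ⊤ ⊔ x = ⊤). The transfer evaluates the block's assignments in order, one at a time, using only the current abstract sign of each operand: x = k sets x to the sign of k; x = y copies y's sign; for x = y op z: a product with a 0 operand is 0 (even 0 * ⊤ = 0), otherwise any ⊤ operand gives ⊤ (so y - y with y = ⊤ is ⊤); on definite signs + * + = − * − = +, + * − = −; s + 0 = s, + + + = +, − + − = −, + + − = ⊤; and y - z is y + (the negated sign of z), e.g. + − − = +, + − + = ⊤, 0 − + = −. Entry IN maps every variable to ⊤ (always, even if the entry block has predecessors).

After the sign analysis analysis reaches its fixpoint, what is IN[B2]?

Converged values:
  B0:  IN=(all ⊤)  OUT=(all ⊤)
  B1:  IN=(all ⊤)  OUT={c:-; rest ⊤}
  B2:  IN={c:-; rest ⊤}  OUT={c:-; rest ⊤}
  B3:  IN={c:-; rest ⊤}  OUT={f:+; rest ⊤}
  B4:  IN={f:+; rest ⊤}  OUT=(all ⊤)
  B5:  IN=(all ⊤)  OUT={f:+; rest ⊤}

Merge at B2: IN[B2] = OUT[B1] = {a: ⊤, b: ⊤, c: -, d: ⊤, e: ⊤, f: ⊤}

Answer: {a: ⊤, b: ⊤, c: -, d: ⊤, e: ⊤, f: ⊤}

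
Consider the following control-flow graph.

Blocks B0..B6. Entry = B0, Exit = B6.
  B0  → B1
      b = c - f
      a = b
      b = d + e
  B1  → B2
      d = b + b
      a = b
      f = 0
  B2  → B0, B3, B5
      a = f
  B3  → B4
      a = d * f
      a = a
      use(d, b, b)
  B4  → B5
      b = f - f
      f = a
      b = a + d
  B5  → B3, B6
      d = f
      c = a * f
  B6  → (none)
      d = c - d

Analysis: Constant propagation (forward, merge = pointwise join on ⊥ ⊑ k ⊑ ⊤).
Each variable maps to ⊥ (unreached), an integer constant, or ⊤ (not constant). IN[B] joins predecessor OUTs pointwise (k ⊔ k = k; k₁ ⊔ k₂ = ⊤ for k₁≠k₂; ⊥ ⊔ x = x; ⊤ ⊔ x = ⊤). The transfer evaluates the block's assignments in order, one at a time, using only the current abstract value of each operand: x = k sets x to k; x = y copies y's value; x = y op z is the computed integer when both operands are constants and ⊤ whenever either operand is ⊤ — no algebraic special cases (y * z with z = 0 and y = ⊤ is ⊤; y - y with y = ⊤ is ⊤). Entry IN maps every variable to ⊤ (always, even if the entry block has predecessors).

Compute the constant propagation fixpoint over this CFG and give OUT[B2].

Per-block solution:
  B0:   IN=(all ⊤)   OUT=(all ⊤)
  B1:   IN=(all ⊤)   OUT={f:0; rest ⊤}
  B2:   IN={f:0; rest ⊤}   OUT={a:0, f:0; rest ⊤}
  B3:   IN=(all ⊤)   OUT=(all ⊤)
  B4:   IN=(all ⊤)   OUT=(all ⊤)
  B5:   IN=(all ⊤)   OUT=(all ⊤)
  B6:   IN=(all ⊤)   OUT=(all ⊤)

Merge at B2: IN[B2] = OUT[B1] = {a: ⊤, b: ⊤, c: ⊤, d: ⊤, e: ⊤, f: 0}
Applying B2's transfer function to that IN value gives OUT[B2] (row B2 above).

Answer: {a: 0, b: ⊤, c: ⊤, d: ⊤, e: ⊤, f: 0}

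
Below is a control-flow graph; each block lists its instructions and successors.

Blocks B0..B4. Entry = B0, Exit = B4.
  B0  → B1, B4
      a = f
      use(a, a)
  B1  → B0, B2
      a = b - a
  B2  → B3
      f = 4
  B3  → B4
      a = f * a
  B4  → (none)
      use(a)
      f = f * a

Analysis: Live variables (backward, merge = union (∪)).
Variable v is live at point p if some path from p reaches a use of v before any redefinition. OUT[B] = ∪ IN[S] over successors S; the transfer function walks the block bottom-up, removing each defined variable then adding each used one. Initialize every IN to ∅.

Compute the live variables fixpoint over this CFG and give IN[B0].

Converged values:
  B0: | IN={b, f} | OUT={a, b, f}
  B1: | IN={a, b, f} | OUT={a, b, f}
  B2: | IN={a} | OUT={a, f}
  B3: | IN={a, f} | OUT={a, f}
  B4: | IN={a, f} | OUT={}

Merge at B0: OUT[B0] = IN[B1] ⊔ IN[B4] = {a, b, f}
Applying B0's transfer function to that OUT value gives IN[B0] (row B0 above).

Answer: {b, f}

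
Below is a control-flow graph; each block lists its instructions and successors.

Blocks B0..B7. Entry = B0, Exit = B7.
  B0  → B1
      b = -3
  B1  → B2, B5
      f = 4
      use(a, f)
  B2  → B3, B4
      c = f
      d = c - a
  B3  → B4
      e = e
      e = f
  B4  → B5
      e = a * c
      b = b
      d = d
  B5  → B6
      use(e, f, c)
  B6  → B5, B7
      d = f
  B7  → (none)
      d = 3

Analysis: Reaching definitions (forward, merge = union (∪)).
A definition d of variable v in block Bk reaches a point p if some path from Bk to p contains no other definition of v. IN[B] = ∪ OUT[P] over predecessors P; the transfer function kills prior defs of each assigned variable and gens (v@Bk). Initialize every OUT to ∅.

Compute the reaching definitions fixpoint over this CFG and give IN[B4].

Converged values:
  B0:  IN={}  OUT={b@B0}
  B1:  IN={b@B0}  OUT={b@B0, f@B1}
  B2:  IN={b@B0, f@B1}  OUT={b@B0, c@B2, d@B2, f@B1}
  B3:  IN={b@B0, c@B2, d@B2, f@B1}  OUT={b@B0, c@B2, d@B2, e@B3, f@B1}
  B4:  IN={b@B0, c@B2, d@B2, e@B3, f@B1}  OUT={b@B4, c@B2, d@B4, e@B4, f@B1}
  B5:  IN={b@B0, b@B4, c@B2, d@B4, d@B6, e@B4, f@B1}  OUT={b@B0, b@B4, c@B2, d@B4, d@B6, e@B4, f@B1}
  B6:  IN={b@B0, b@B4, c@B2, d@B4, d@B6, e@B4, f@B1}  OUT={b@B0, b@B4, c@B2, d@B6, e@B4, f@B1}
  B7:  IN={b@B0, b@B4, c@B2, d@B6, e@B4, f@B1}  OUT={b@B0, b@B4, c@B2, d@B7, e@B4, f@B1}

Merge at B4: IN[B4] = OUT[B2] ⊔ OUT[B3] = {b@B0, c@B2, d@B2, e@B3, f@B1}

Answer: {b@B0, c@B2, d@B2, e@B3, f@B1}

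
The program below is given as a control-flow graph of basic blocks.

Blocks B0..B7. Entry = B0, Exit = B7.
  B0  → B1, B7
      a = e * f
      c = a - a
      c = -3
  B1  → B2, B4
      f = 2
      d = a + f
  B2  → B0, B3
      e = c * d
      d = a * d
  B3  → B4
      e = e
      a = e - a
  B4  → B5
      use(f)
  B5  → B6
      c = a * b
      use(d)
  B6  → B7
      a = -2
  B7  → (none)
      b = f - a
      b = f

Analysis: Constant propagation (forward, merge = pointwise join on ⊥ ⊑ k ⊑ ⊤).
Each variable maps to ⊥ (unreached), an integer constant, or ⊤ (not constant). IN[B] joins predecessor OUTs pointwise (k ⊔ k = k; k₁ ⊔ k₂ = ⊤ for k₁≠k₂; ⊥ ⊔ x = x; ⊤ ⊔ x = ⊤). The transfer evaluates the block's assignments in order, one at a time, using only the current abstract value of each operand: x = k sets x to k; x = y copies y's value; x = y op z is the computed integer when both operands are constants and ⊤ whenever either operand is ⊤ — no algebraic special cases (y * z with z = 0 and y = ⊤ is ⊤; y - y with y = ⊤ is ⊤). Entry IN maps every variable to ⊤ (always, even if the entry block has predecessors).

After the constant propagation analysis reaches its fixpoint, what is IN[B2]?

Answer: {a: ⊤, b: ⊤, c: -3, d: ⊤, e: ⊤, f: 2}

Derivation:
Per-block solution:
  B0:   IN=(all ⊤)   OUT={c:-3; rest ⊤}
  B1:   IN={c:-3; rest ⊤}   OUT={c:-3, f:2; rest ⊤}
  B2:   IN={c:-3, f:2; rest ⊤}   OUT={c:-3, f:2; rest ⊤}
  B3:   IN={c:-3, f:2; rest ⊤}   OUT={c:-3, f:2; rest ⊤}
  B4:   IN={c:-3, f:2; rest ⊤}   OUT={c:-3, f:2; rest ⊤}
  B5:   IN={c:-3, f:2; rest ⊤}   OUT={f:2; rest ⊤}
  B6:   IN={f:2; rest ⊤}   OUT={a:-2, f:2; rest ⊤}
  B7:   IN=(all ⊤)   OUT=(all ⊤)

Merge at B2: IN[B2] = OUT[B1] = {a: ⊤, b: ⊤, c: -3, d: ⊤, e: ⊤, f: 2}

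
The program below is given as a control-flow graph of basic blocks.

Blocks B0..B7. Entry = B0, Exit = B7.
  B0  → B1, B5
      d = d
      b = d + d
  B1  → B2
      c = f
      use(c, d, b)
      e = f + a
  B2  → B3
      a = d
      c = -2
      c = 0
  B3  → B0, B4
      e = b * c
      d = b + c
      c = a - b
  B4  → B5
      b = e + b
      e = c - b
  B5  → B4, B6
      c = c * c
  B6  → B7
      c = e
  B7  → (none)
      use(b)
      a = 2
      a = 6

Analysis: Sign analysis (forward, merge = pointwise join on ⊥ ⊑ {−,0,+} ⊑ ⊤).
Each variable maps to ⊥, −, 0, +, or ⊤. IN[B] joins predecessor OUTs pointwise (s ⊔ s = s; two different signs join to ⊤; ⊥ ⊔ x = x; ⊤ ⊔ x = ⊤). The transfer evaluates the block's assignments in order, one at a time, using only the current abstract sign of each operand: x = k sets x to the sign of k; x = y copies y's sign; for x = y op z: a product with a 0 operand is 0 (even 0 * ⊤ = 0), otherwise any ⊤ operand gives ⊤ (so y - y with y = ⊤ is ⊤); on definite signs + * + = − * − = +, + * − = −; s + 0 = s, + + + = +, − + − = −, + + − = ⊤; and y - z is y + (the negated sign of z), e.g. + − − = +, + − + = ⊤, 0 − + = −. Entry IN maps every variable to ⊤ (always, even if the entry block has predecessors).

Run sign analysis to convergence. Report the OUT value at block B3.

Answer: {a: ⊤, b: ⊤, c: ⊤, d: ⊤, e: 0, f: ⊤}

Working:
Per-block solution:
  B0:   IN=(all ⊤)   OUT=(all ⊤)
  B1:   IN=(all ⊤)   OUT=(all ⊤)
  B2:   IN=(all ⊤)   OUT={c:0; rest ⊤}
  B3:   IN={c:0; rest ⊤}   OUT={e:0; rest ⊤}
  B4:   IN=(all ⊤)   OUT=(all ⊤)
  B5:   IN=(all ⊤)   OUT=(all ⊤)
  B6:   IN=(all ⊤)   OUT=(all ⊤)
  B7:   IN=(all ⊤)   OUT={a:+; rest ⊤}

Merge at B3: IN[B3] = OUT[B2] = {a: ⊤, b: ⊤, c: 0, d: ⊤, e: ⊤, f: ⊤}
Applying B3's transfer function to that IN value gives OUT[B3] (row B3 above).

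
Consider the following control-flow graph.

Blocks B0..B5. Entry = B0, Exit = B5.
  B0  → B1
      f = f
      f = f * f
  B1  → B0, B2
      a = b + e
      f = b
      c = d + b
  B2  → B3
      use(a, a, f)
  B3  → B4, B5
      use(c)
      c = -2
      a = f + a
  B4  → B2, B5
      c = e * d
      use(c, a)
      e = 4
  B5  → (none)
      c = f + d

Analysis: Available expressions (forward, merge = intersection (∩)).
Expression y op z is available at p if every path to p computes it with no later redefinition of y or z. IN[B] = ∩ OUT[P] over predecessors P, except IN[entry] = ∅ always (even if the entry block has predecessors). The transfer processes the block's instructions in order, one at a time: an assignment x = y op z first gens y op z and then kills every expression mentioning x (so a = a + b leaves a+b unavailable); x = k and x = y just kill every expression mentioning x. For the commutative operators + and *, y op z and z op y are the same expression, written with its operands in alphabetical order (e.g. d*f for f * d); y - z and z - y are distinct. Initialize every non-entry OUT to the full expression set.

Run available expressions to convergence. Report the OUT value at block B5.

Per-block solution:
  B0: | IN={} | OUT={}
  B1: | IN={} | OUT={b+d, b+e}
  B2: | IN={b+d} | OUT={b+d}
  B3: | IN={b+d} | OUT={b+d}
  B4: | IN={b+d} | OUT={b+d}
  B5: | IN={b+d} | OUT={b+d, d+f}

Merge at B5: IN[B5] = OUT[B3] ∩ OUT[B4] = {b+d}
Applying B5's transfer function to that IN value gives OUT[B5] (row B5 above).

Answer: {b+d, d+f}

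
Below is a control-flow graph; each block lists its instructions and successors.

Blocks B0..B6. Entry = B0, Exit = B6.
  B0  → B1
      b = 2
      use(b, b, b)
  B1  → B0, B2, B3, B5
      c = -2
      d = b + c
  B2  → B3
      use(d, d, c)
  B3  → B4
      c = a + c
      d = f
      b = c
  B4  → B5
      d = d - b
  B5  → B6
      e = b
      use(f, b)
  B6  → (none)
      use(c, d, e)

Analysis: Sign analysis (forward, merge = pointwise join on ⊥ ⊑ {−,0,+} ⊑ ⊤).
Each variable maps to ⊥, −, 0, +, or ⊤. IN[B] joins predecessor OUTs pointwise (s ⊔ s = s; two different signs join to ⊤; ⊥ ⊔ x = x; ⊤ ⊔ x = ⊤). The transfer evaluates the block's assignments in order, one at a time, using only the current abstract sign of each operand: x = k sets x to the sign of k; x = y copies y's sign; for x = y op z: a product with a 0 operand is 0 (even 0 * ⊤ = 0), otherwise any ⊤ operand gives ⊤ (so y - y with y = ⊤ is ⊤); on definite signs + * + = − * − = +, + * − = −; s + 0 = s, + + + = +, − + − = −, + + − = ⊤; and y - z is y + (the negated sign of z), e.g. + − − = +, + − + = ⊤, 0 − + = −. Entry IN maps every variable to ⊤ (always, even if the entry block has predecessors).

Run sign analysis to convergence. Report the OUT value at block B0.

Answer: {a: ⊤, b: +, c: ⊤, d: ⊤, e: ⊤, f: ⊤}

Trace:
Per-block solution:
  B0:  IN=(all ⊤)  OUT={b:+; rest ⊤}
  B1:  IN={b:+; rest ⊤}  OUT={b:+, c:-; rest ⊤}
  B2:  IN={b:+, c:-; rest ⊤}  OUT={b:+, c:-; rest ⊤}
  B3:  IN={b:+, c:-; rest ⊤}  OUT=(all ⊤)
  B4:  IN=(all ⊤)  OUT=(all ⊤)
  B5:  IN=(all ⊤)  OUT=(all ⊤)
  B6:  IN=(all ⊤)  OUT=(all ⊤)

Merge at B0 (entry node, so the boundary value (all ⊤) is joined with the incoming edge(s)): IN[B0] = (all ⊤) ⊔ OUT[B1] = {a: ⊤, b: ⊤, c: ⊤, d: ⊤, e: ⊤, f: ⊤}
Applying B0's transfer function to that IN value gives OUT[B0] (row B0 above).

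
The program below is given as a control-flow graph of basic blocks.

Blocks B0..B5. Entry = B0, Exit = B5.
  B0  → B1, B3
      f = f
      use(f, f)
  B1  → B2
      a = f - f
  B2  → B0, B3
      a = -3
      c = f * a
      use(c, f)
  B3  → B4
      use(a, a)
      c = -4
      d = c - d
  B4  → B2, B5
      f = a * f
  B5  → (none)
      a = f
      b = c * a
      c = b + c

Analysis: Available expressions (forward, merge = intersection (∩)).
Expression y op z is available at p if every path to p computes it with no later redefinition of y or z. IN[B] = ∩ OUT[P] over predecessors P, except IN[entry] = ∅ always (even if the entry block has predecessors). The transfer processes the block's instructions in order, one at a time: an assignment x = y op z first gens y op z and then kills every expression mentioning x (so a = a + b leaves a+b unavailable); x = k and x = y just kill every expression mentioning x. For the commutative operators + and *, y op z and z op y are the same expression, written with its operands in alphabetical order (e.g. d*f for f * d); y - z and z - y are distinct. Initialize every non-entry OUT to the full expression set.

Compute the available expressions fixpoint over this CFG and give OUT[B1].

Answer: {f-f}

Trace:
Fixpoint table:
  B0:   IN={}   OUT={}
  B1:   IN={}   OUT={f-f}
  B2:   IN={}   OUT={a*f}
  B3:   IN={}   OUT={}
  B4:   IN={}   OUT={}
  B5:   IN={}   OUT={}

Merge at B1: IN[B1] = OUT[B0] = {}
Applying B1's transfer function to that IN value gives OUT[B1] (row B1 above).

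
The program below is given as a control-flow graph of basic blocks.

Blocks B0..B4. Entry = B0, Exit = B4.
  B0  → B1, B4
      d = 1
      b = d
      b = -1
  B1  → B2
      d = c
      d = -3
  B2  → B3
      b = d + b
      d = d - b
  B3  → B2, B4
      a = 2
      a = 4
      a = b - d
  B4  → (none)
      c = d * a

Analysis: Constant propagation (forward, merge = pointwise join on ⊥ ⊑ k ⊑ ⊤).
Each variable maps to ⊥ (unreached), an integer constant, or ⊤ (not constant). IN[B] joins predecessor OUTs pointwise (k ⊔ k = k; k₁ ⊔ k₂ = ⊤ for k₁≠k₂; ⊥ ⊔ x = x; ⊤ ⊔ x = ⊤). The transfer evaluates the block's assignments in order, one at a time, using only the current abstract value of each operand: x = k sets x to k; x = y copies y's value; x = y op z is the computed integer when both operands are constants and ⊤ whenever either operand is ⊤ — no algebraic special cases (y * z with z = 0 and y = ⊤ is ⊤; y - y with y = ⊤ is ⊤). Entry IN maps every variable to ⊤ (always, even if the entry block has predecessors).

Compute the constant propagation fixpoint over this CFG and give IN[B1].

Answer: {a: ⊤, b: -1, c: ⊤, d: 1, e: ⊤, f: ⊤}

Derivation:
Fixpoint table:
  B0: | IN=(all ⊤) | OUT={b:-1, d:1; rest ⊤}
  B1: | IN={b:-1, d:1; rest ⊤} | OUT={b:-1, d:-3; rest ⊤}
  B2: | IN=(all ⊤) | OUT=(all ⊤)
  B3: | IN=(all ⊤) | OUT=(all ⊤)
  B4: | IN=(all ⊤) | OUT=(all ⊤)

Merge at B1: IN[B1] = OUT[B0] = {a: ⊤, b: -1, c: ⊤, d: 1, e: ⊤, f: ⊤}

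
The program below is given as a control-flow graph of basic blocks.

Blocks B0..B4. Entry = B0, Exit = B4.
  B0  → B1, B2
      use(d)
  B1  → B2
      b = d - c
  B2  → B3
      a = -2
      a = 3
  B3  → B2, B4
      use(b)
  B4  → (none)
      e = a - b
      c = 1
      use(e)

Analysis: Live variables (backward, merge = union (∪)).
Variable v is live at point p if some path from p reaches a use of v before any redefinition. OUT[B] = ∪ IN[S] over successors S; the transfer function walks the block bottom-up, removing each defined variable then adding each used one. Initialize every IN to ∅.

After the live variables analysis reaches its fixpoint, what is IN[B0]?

Answer: {b, c, d}

Derivation:
Converged values:
  B0:   IN={b, c, d}   OUT={b, c, d}
  B1:   IN={c, d}   OUT={b}
  B2:   IN={b}   OUT={a, b}
  B3:   IN={a, b}   OUT={a, b}
  B4:   IN={a, b}   OUT={}

Merge at B0: OUT[B0] = IN[B1] ⊔ IN[B2] = {b, c, d}
Applying B0's transfer function to that OUT value gives IN[B0] (row B0 above).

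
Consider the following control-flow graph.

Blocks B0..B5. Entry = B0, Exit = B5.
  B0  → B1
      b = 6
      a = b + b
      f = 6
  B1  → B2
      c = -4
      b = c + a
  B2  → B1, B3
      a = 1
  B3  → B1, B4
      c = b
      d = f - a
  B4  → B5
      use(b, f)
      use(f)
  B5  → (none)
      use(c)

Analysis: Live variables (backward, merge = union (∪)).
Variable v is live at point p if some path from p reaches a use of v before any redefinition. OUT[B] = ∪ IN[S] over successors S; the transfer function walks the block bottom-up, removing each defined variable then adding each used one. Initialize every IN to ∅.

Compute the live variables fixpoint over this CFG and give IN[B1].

Converged values:
  B0:  IN={}  OUT={a, f}
  B1:  IN={a, f}  OUT={b, f}
  B2:  IN={b, f}  OUT={a, b, f}
  B3:  IN={a, b, f}  OUT={a, b, c, f}
  B4:  IN={b, c, f}  OUT={c}
  B5:  IN={c}  OUT={}

Merge at B1: OUT[B1] = IN[B2] = {b, f}
Applying B1's transfer function to that OUT value gives IN[B1] (row B1 above).

Answer: {a, f}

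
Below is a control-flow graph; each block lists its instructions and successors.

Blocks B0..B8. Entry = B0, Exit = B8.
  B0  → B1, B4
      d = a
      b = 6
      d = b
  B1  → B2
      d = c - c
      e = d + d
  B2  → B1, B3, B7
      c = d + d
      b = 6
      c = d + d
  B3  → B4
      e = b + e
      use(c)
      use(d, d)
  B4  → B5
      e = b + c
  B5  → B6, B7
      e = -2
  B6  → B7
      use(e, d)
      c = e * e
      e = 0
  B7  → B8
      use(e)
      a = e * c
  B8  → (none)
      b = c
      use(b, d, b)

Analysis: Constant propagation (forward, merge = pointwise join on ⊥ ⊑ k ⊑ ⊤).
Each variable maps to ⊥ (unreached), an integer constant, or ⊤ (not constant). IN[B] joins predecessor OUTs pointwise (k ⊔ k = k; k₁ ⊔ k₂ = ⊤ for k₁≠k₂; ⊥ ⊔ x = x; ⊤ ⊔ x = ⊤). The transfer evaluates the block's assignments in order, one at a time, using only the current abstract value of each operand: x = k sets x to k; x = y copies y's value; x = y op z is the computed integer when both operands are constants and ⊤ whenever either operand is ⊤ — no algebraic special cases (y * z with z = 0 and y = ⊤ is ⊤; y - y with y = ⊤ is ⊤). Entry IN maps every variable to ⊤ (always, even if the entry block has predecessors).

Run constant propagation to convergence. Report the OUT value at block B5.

Fixpoint table:
  B0: | IN=(all ⊤) | OUT={b:6, d:6; rest ⊤}
  B1: | IN={b:6; rest ⊤} | OUT={b:6; rest ⊤}
  B2: | IN={b:6; rest ⊤} | OUT={b:6; rest ⊤}
  B3: | IN={b:6; rest ⊤} | OUT={b:6; rest ⊤}
  B4: | IN={b:6; rest ⊤} | OUT={b:6; rest ⊤}
  B5: | IN={b:6; rest ⊤} | OUT={b:6, e:-2; rest ⊤}
  B6: | IN={b:6, e:-2; rest ⊤} | OUT={b:6, c:4, e:0; rest ⊤}
  B7: | IN={b:6; rest ⊤} | OUT={b:6; rest ⊤}
  B8: | IN={b:6; rest ⊤} | OUT=(all ⊤)

Merge at B5: IN[B5] = OUT[B4] = {a: ⊤, b: 6, c: ⊤, d: ⊤, e: ⊤, f: ⊤}
Applying B5's transfer function to that IN value gives OUT[B5] (row B5 above).

Answer: {a: ⊤, b: 6, c: ⊤, d: ⊤, e: -2, f: ⊤}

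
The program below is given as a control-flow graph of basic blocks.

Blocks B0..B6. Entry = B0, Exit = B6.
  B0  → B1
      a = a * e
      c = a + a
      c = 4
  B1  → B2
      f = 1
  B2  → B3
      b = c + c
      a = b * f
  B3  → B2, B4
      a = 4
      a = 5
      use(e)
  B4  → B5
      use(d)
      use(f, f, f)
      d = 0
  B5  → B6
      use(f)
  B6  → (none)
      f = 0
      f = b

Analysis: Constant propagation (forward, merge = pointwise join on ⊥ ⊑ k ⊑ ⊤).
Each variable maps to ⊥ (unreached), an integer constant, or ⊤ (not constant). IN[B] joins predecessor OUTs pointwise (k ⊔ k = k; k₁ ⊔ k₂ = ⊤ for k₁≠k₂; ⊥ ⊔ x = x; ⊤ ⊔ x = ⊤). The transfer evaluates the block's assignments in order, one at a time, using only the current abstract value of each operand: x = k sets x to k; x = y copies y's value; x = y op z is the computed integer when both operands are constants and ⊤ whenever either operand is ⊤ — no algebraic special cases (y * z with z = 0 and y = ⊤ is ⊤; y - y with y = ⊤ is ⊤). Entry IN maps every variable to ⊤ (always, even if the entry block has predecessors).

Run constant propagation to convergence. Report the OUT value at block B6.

Answer: {a: 5, b: 8, c: 4, d: 0, e: ⊤, f: 8}

Working:
Converged values:
  B0:  IN=(all ⊤)  OUT={c:4; rest ⊤}
  B1:  IN={c:4; rest ⊤}  OUT={c:4, f:1; rest ⊤}
  B2:  IN={c:4, f:1; rest ⊤}  OUT={a:8, b:8, c:4, f:1; rest ⊤}
  B3:  IN={a:8, b:8, c:4, f:1; rest ⊤}  OUT={a:5, b:8, c:4, f:1; rest ⊤}
  B4:  IN={a:5, b:8, c:4, f:1; rest ⊤}  OUT={a:5, b:8, c:4, d:0, f:1; rest ⊤}
  B5:  IN={a:5, b:8, c:4, d:0, f:1; rest ⊤}  OUT={a:5, b:8, c:4, d:0, f:1; rest ⊤}
  B6:  IN={a:5, b:8, c:4, d:0, f:1; rest ⊤}  OUT={a:5, b:8, c:4, d:0, f:8; rest ⊤}

Merge at B6: IN[B6] = OUT[B5] = {a: 5, b: 8, c: 4, d: 0, e: ⊤, f: 1}
Applying B6's transfer function to that IN value gives OUT[B6] (row B6 above).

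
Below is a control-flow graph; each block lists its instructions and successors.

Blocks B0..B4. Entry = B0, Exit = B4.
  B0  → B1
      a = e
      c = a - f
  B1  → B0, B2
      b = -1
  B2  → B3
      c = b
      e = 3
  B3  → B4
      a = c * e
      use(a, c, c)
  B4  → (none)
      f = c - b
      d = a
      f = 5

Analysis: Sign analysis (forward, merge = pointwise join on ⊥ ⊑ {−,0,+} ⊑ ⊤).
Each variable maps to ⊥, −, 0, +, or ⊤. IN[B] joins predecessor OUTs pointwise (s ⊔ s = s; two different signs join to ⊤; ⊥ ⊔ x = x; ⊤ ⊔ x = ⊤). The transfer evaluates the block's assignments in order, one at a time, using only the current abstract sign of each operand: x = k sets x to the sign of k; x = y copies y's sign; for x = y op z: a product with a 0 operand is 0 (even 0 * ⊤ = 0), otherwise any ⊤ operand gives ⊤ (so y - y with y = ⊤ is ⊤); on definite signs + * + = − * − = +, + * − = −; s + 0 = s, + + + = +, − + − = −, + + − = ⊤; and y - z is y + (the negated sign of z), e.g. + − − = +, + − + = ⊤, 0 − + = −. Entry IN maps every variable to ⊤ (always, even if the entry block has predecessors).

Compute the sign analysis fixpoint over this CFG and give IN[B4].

Answer: {a: -, b: -, c: -, d: ⊤, e: +, f: ⊤}

Working:
Fixpoint table:
  B0:  IN=(all ⊤)  OUT=(all ⊤)
  B1:  IN=(all ⊤)  OUT={b:-; rest ⊤}
  B2:  IN={b:-; rest ⊤}  OUT={b:-, c:-, e:+; rest ⊤}
  B3:  IN={b:-, c:-, e:+; rest ⊤}  OUT={a:-, b:-, c:-, e:+; rest ⊤}
  B4:  IN={a:-, b:-, c:-, e:+; rest ⊤}  OUT={a:-, b:-, c:-, d:-, e:+, f:+; rest ⊤}

Merge at B4: IN[B4] = OUT[B3] = {a: -, b: -, c: -, d: ⊤, e: +, f: ⊤}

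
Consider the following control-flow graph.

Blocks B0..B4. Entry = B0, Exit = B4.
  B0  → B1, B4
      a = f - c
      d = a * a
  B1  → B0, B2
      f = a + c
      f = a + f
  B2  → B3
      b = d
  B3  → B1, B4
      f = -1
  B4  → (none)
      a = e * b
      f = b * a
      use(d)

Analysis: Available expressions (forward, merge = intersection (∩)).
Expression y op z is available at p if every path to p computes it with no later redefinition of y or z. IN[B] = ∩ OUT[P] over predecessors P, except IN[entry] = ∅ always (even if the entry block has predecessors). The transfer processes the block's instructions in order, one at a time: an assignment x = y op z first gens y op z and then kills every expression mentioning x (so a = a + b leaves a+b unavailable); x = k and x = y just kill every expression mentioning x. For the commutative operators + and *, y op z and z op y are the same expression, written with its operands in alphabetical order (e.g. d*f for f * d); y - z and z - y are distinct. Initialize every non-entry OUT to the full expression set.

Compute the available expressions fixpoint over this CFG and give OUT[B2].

Answer: {a*a, a+c}

Working:
Converged values:
  B0:  IN={}  OUT={a*a, f-c}
  B1:  IN={a*a}  OUT={a*a, a+c}
  B2:  IN={a*a, a+c}  OUT={a*a, a+c}
  B3:  IN={a*a, a+c}  OUT={a*a, a+c}
  B4:  IN={a*a}  OUT={a*b, b*e}

Merge at B2: IN[B2] = OUT[B1] = {a*a, a+c}
Applying B2's transfer function to that IN value gives OUT[B2] (row B2 above).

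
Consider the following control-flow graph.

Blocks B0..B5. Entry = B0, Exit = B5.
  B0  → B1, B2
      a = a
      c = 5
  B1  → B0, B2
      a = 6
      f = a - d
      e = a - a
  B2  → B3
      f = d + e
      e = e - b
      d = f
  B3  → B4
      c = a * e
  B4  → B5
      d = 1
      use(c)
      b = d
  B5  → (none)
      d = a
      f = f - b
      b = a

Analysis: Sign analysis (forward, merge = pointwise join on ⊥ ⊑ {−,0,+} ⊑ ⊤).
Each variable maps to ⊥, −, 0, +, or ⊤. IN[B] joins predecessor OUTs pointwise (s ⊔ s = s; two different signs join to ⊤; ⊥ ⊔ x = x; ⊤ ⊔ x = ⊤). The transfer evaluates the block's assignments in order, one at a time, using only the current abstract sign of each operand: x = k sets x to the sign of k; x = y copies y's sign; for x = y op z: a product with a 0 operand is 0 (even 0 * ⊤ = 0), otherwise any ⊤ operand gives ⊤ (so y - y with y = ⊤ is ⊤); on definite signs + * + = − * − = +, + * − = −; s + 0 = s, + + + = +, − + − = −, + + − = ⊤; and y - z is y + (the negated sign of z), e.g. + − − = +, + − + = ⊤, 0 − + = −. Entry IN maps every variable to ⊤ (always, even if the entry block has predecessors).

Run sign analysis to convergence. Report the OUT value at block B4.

Answer: {a: ⊤, b: +, c: ⊤, d: +, e: ⊤, f: ⊤}

Derivation:
Converged values:
  B0:  IN=(all ⊤)  OUT={c:+; rest ⊤}
  B1:  IN={c:+; rest ⊤}  OUT={a:+, c:+; rest ⊤}
  B2:  IN={c:+; rest ⊤}  OUT={c:+; rest ⊤}
  B3:  IN={c:+; rest ⊤}  OUT=(all ⊤)
  B4:  IN=(all ⊤)  OUT={b:+, d:+; rest ⊤}
  B5:  IN={b:+, d:+; rest ⊤}  OUT=(all ⊤)

Merge at B4: IN[B4] = OUT[B3] = {a: ⊤, b: ⊤, c: ⊤, d: ⊤, e: ⊤, f: ⊤}
Applying B4's transfer function to that IN value gives OUT[B4] (row B4 above).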